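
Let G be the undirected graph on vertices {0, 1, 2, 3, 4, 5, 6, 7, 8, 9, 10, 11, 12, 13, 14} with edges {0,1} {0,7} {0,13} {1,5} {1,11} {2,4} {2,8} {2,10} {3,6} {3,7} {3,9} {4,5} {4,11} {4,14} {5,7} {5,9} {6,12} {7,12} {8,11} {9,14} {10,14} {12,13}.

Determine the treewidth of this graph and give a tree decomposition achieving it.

Treewidth 3.
One optimal decomposition is:
Bags: B1 = {3, 6, 12, 13}  B2 = {3, 7, 12, 13}  B3 = {0, 3, 7, 13}  B4 = {0, 3, 7, 9}  B5 = {0, 5, 7, 9}  B6 = {0, 1, 5, 9}  B7 = {1, 5, 9, 14}  B8 = {1, 4, 5, 14}  B9 = {1, 4, 11, 14}  B10 = {4, 10, 11, 14}  B11 = {2, 4, 10, 11}  B12 = {2, 8, 10, 11}
Tree: B1–B2, B2–B3, B3–B4, B4–B5, B5–B6, B6–B7, B7–B8, B8–B9, B9–B10, B10–B11, B11–B12

Every bag has size at most 4, so the width is 4 − 1 = 3 and tw(G) ≤ 3. For the lower bound: the 4 vertex sets {6,12,13}, {3}, {7}, {0,1,5,9} are disjoint, each induces a connected subgraph, and every pair is joined by at least one edge of G. Contracting each set to a single vertex therefore yields K_{4} as a minor, and since treewidth is minor-monotone, tw(G) ≥ tw(K_{4}) = 3. Therefore the treewidth is 3.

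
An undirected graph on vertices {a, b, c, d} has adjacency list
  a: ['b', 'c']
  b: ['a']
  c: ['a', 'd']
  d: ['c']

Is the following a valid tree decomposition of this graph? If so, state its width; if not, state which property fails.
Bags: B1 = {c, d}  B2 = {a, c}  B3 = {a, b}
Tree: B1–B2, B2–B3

Vertex coverage: the bags together contain {a, b, c, d}, the full vertex set. Edge coverage: each edge of G has both endpoints in at least one bag. Running intersection: for every vertex, the bags containing it form a connected subtree. All three properties hold, so this is a valid tree decomposition of width max|bag| − 1 = 1, and hence tw(G) ≤ 1.

Yes; width 1.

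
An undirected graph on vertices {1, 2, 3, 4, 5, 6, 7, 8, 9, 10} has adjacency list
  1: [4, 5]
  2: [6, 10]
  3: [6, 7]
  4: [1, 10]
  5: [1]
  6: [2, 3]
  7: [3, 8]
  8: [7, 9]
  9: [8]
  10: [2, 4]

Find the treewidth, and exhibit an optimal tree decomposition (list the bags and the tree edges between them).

Every bag has size at most 2, so the width is 2 − 1 = 1 and tw(G) ≤ 1. Any graph with an edge has treewidth ≥ 1, and G has the edge 5–1. Combining the bounds, tw(G) = 1.

Treewidth 1.
One such decomposition:
Bags: B1 = {1, 5}  B2 = {1, 4}  B3 = {4, 10}  B4 = {2, 10}  B5 = {2, 6}  B6 = {3, 6}  B7 = {3, 7}  B8 = {7, 8}  B9 = {8, 9}
Tree: B1–B2, B2–B3, B3–B4, B4–B5, B5–B6, B6–B7, B7–B8, B8–B9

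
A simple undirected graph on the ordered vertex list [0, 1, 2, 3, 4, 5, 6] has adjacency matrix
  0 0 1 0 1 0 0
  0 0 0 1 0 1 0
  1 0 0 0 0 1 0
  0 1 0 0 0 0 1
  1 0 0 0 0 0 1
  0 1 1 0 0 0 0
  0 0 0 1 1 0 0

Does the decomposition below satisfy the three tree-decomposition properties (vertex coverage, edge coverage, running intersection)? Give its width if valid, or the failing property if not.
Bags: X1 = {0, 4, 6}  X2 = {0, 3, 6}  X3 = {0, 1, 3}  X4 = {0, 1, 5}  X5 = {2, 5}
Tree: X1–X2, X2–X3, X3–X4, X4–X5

No — edge (0,2) lies in no bag.

A tree decomposition must satisfy three properties: every vertex lies in some bag; for every edge, both endpoints lie together in some bag; and for every vertex, the bags containing it form a connected subtree. Here edge (0,2) lies in no bag, so the decomposition is invalid.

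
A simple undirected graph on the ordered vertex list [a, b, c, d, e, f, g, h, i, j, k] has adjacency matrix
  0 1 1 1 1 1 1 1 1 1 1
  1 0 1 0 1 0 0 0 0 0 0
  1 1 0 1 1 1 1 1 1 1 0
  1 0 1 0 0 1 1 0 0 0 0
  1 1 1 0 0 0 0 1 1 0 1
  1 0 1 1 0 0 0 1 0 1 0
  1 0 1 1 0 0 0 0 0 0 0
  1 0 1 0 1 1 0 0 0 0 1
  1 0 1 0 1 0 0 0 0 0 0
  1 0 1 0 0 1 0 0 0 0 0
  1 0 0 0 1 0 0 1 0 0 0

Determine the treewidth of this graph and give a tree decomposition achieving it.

Each bag holds 4 vertices, so the decomposition has width 3, which upper-bounds the treewidth. For the lower bound, the 4 vertices {a, c, d, f} are pairwise adjacent, and any tree decomposition puts a clique entirely inside one bag — forcing width ≥ 3. Hence tw(G) = 3 exactly.

Treewidth 3.
One such decomposition:
Bags: B1 = {a, c, e, h}  B2 = {a, c, f, h}  B3 = {a, e, h, k}  B4 = {a, c, d, f}  B5 = {a, b, c, e}  B6 = {a, c, f, j}  B7 = {a, c, d, g}  B8 = {a, c, e, i}
Tree: B1–B2, B1–B3, B2–B4, B1–B5, B2–B6, B4–B7, B1–B8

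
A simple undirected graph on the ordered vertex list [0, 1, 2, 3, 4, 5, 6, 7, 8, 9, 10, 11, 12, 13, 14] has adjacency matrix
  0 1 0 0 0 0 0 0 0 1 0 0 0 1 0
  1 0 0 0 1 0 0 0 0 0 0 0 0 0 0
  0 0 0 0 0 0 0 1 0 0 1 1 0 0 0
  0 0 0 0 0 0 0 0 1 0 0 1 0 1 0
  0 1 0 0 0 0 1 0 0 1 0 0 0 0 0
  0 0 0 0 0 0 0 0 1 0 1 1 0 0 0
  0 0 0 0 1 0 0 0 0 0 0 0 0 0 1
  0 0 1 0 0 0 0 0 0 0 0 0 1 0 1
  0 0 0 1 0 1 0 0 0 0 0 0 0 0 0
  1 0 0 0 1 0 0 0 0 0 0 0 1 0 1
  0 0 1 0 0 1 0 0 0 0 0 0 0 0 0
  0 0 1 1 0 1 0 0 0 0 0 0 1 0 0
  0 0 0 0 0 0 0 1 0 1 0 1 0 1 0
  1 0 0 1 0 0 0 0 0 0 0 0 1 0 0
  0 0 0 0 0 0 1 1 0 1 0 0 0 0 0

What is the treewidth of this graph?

A width-3 tree decomposition is:
Bags: B1 = {0, 1, 4, 6}  B2 = {0, 4, 6, 9}  B3 = {0, 6, 9, 14}  B4 = {0, 9, 13, 14}  B5 = {9, 12, 13, 14}  B6 = {7, 12, 13, 14}  B7 = {3, 7, 12, 13}  B8 = {3, 7, 11, 12}  B9 = {2, 3, 7, 11}  B10 = {2, 3, 8, 11}  B11 = {2, 5, 8, 11}  B12 = {2, 5, 8, 10}
Tree: B1–B2, B2–B3, B3–B4, B4–B5, B5–B6, B6–B7, B7–B8, B8–B9, B9–B10, B10–B11, B11–B12
Every bag has size at most 4, so the width is 4 − 1 = 3 and tw(G) ≤ 3. For the lower bound: the 4 vertex sets {1,4,6}, {0}, {9}, {7,12,13,14} are disjoint, each induces a connected subgraph, and every pair is joined by at least one edge of G. Contracting each set to a single vertex therefore yields K_{4} as a minor, and since treewidth is minor-monotone, tw(G) ≥ tw(K_{4}) = 3. The upper and lower bounds meet at 3, so that is the treewidth.

3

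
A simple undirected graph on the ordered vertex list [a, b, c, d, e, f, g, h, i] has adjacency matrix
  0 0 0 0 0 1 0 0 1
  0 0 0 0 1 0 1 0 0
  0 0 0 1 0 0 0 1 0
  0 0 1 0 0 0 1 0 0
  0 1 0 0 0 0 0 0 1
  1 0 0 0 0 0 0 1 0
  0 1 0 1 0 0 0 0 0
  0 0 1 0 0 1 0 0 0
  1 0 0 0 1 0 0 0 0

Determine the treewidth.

A width-2 tree decomposition is:
Bags: B1 = {b, e, i}  B2 = {b, g, i}  B3 = {d, g, i}  B4 = {c, d, i}  B5 = {c, h, i}  B6 = {f, h, i}  B7 = {a, f, i}
Tree: B1–B2, B2–B3, B3–B4, B4–B5, B5–B6, B6–B7
Every bag has size at most 3, so the width is 3 − 1 = 2 and tw(G) ≤ 2. The edges i–e–b–g–d–c–h–f–a–i form a cycle, so G is not a tree and its treewidth is at least 2. Therefore the treewidth is 2.

2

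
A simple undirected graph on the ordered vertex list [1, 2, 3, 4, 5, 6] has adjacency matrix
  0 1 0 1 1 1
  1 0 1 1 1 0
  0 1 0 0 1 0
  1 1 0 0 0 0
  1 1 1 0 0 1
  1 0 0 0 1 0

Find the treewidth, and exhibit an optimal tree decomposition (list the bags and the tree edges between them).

Treewidth 2.
One optimal decomposition is:
Bags: B1 = {1, 2, 5}  B2 = {1, 2, 4}  B3 = {2, 3, 5}  B4 = {1, 5, 6}
Tree: B1–B2, B1–B3, B1–B4

Every bag has size at most 3, so the width is 3 − 1 = 2 and tw(G) ≤ 2. Conversely, {1, 2, 4} is a clique of size 3, and the vertices of any clique must share a bag in every tree decomposition; so some bag has ≥ 3 vertices and tw(G) ≥ 2. Hence tw(G) = 2 exactly.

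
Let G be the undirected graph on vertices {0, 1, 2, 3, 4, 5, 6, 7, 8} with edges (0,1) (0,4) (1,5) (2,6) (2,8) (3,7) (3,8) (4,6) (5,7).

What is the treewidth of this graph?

A width-2 tree decomposition is:
Bags: B1 = {0, 1, 5}  B2 = {0, 4, 5}  B3 = {4, 5, 6}  B4 = {2, 5, 6}  B5 = {2, 5, 8}  B6 = {3, 5, 8}  B7 = {3, 5, 7}
Tree: B1–B2, B2–B3, B3–B4, B4–B5, B5–B6, B6–B7
Each bag holds 3 vertices, so the decomposition has width 2, which upper-bounds the treewidth. Since 5–1–0–4–6–2–8–3–7–5 is a cycle in G, G is not acyclic. Forests are exactly the graphs of treewidth ≤ 1, so tw(G) ≥ 2. The upper and lower bounds meet at 2, so that is the treewidth.

2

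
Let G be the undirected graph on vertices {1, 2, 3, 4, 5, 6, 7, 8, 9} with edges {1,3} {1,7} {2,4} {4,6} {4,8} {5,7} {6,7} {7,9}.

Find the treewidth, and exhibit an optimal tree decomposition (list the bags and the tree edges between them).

Every bag has size at most 2, so the width is 2 − 1 = 1 and tw(G) ≤ 1. G has an edge, so its treewidth is at least 1. The upper and lower bounds meet at 1, so that is the treewidth.

Treewidth 1.
Bags: B1 = {7, 9}  B2 = {5, 7}  B3 = {6, 7}  B4 = {4, 6}  B5 = {1, 7}  B6 = {4, 8}  B7 = {1, 3}  B8 = {2, 4}
Tree: B1–B2, B2–B3, B3–B4, B3–B5, B4–B6, B5–B7, B6–B8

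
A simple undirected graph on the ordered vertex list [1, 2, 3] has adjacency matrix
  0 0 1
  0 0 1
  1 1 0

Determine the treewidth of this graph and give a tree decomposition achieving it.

Treewidth 1.
One optimal decomposition is:
Bags: B1 = {2, 3}  B2 = {1, 3}
Tree: B1–B2

The largest bag has 2 vertices, giving width 1; this decomposition certifies tw(G) ≤ 1. Since G has at least one edge (e.g. 3–2), it is not an edgeless graph, so tw(G) ≥ 1. Hence tw(G) = 1 exactly.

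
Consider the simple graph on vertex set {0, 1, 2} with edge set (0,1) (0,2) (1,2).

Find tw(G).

2

A width-2 tree decomposition is:
Bags: B1 = {0, 1, 2}
Tree: (single bag)
A single bag containing all 3 vertices is trivially a valid decomposition of width 2. For the lower bound, the 3 vertices {0, 1, 2} are pairwise adjacent, and any tree decomposition puts a clique entirely inside one bag — forcing width ≥ 2. Combining the bounds, tw(G) = 2.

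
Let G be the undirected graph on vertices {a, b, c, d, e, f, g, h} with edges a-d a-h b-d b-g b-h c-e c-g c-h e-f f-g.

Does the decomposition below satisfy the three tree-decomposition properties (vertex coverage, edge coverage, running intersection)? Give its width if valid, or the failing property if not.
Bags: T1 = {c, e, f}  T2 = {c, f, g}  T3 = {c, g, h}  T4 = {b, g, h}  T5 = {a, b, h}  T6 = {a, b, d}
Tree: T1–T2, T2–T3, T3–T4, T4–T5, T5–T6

Vertex coverage: the bags together contain {a, b, c, d, e, f, g, h}, the full vertex set. Edge coverage: each edge of G has both endpoints in at least one bag. Running intersection: for every vertex, the bags containing it form a connected subtree. All three properties hold, so this is a valid tree decomposition of width max|bag| − 1 = 2, and hence tw(G) ≤ 2.

Yes; width 2.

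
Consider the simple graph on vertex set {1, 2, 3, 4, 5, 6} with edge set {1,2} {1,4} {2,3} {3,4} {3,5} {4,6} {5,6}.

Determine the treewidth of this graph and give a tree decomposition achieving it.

Treewidth 2.
One optimal decomposition is:
Bags: B1 = {1, 2, 3}  B2 = {1, 3, 4}  B3 = {3, 4, 5}  B4 = {4, 5, 6}
Tree: B1–B2, B2–B3, B3–B4

Every bag has size at most 3, so the width is 3 − 1 = 2 and tw(G) ≤ 2. The edges 2–1–4–3–2 form a cycle, so G is not a tree and its treewidth is at least 2. Combining the bounds, tw(G) = 2.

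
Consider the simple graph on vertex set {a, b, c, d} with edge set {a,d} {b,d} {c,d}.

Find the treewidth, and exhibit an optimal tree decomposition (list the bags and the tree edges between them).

Every bag has size at most 2, so the width is 2 − 1 = 1 and tw(G) ≤ 1. Any graph with an edge has treewidth ≥ 1, and G has the edge c–d. Combining the bounds, tw(G) = 1.

Treewidth 1.
Bags: B1 = {c, d}  B2 = {b, d}  B3 = {a, d}
Tree: B1–B2, B1–B3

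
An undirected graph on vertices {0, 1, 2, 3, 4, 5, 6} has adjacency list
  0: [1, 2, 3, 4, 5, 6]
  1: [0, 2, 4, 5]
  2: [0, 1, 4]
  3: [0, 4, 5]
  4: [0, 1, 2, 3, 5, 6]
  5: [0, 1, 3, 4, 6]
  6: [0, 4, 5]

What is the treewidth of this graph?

3

A width-3 tree decomposition is:
Bags: B1 = {0, 1, 4, 5}  B2 = {0, 3, 4, 5}  B3 = {0, 1, 2, 4}  B4 = {0, 4, 5, 6}
Tree: B1–B2, B1–B3, B1–B4
Every bag has size at most 4, so the width is 4 − 1 = 3 and tw(G) ≤ 3. Conversely, {0, 1, 2, 4} is a clique of size 4, and the vertices of any clique must share a bag in every tree decomposition; so some bag has ≥ 4 vertices and tw(G) ≥ 3. Hence tw(G) = 3 exactly.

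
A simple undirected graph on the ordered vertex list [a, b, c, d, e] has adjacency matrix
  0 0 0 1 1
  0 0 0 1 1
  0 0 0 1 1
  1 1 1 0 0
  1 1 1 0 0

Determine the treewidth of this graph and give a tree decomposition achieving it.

Treewidth 2.
One such decomposition:
Bags: B1 = {c, d, e}  B2 = {a, d, e}  B3 = {b, d, e}
Tree: B1–B2, B2–B3

The largest bag has 3 vertices, giving width 2; this decomposition certifies tw(G) ≤ 2. For the lower bound, G contains the cycle c–d–a–e–c, so G is not a forest; only forests have treewidth ≤ 1, hence tw(G) ≥ 2. The upper and lower bounds meet at 2, so that is the treewidth.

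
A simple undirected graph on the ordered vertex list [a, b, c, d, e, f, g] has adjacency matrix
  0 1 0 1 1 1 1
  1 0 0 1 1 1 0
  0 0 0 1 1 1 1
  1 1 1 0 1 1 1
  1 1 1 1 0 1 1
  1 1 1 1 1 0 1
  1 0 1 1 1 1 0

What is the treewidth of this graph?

4

A width-4 tree decomposition is:
Bags: B1 = {a, d, e, f, g}  B2 = {c, d, e, f, g}  B3 = {a, b, d, e, f}
Tree: B1–B2, B1–B3
Each bag holds 5 vertices, so the decomposition has width 4, which upper-bounds the treewidth. Conversely, {c, d, e, f, g} is a clique of size 5, and the vertices of any clique must share a bag in every tree decomposition; so some bag has ≥ 5 vertices and tw(G) ≥ 4. Hence tw(G) = 4 exactly.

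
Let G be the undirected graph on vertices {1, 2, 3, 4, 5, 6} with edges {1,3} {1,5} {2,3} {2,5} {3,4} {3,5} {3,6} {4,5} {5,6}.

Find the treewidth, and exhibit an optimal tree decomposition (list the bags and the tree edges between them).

Treewidth 2.
One optimal decomposition is:
Bags: B1 = {3, 4, 5}  B2 = {2, 3, 5}  B3 = {1, 3, 5}  B4 = {3, 5, 6}
Tree: B1–B2, B2–B3, B3–B4

Every bag has size at most 3, so the width is 3 − 1 = 2 and tw(G) ≤ 2. Conversely, {1, 3, 5} is a clique of size 3, and the vertices of any clique must share a bag in every tree decomposition; so some bag has ≥ 3 vertices and tw(G) ≥ 2. Combining the bounds, tw(G) = 2.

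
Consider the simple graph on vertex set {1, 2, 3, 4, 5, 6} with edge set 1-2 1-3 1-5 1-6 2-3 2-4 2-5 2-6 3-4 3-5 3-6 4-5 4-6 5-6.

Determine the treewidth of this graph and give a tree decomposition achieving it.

Treewidth 4.
One optimal decomposition is:
Bags: B1 = {1, 2, 3, 5, 6}  B2 = {2, 3, 4, 5, 6}
Tree: B1–B2

Each bag holds 5 vertices, so the decomposition has width 4, which upper-bounds the treewidth. Conversely, {1, 2, 3, 5, 6} is a clique of size 5, and the vertices of any clique must share a bag in every tree decomposition; so some bag has ≥ 5 vertices and tw(G) ≥ 4. Combining the bounds, tw(G) = 4.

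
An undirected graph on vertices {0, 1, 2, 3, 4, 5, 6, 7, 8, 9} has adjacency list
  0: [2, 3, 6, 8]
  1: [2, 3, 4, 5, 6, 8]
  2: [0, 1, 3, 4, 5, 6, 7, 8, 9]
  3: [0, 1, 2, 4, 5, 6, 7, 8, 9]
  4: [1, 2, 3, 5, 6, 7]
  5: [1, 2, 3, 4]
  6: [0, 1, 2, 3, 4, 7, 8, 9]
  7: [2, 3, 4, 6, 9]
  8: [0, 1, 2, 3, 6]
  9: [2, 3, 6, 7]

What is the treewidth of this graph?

4

A width-4 tree decomposition is:
Bags: B1 = {1, 2, 3, 4, 6}  B2 = {2, 3, 4, 6, 7}  B3 = {1, 2, 3, 6, 8}  B4 = {2, 3, 6, 7, 9}  B5 = {0, 2, 3, 6, 8}  B6 = {1, 2, 3, 4, 5}
Tree: B1–B2, B1–B3, B2–B4, B3–B5, B1–B6
Every bag has size at most 5, so the width is 5 − 1 = 4 and tw(G) ≤ 4. For the lower bound, the 5 vertices {1, 2, 3, 4, 5} are pairwise adjacent, and any tree decomposition puts a clique entirely inside one bag — forcing width ≥ 4. Combining the bounds, tw(G) = 4.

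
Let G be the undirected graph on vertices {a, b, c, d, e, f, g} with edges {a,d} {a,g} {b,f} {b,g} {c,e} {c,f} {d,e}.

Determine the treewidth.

2

A width-2 tree decomposition is:
Bags: B1 = {b, f, g}  B2 = {a, f, g}  B3 = {a, d, f}  B4 = {d, e, f}  B5 = {c, e, f}
Tree: B1–B2, B2–B3, B3–B4, B4–B5
Every bag has size at most 3, so the width is 3 − 1 = 2 and tw(G) ≤ 2. The edges f–b–g–a–d–e–c–f form a cycle, so G is not a tree and its treewidth is at least 2. The upper and lower bounds meet at 2, so that is the treewidth.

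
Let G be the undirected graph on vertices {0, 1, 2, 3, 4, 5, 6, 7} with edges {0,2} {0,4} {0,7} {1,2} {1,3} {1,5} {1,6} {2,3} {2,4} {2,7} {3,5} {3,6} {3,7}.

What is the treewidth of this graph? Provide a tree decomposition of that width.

Each bag holds 3 vertices, so the decomposition has width 2, which upper-bounds the treewidth. Conversely, {0, 2, 4} is a clique of size 3, and the vertices of any clique must share a bag in every tree decomposition; so some bag has ≥ 3 vertices and tw(G) ≥ 2. The upper and lower bounds meet at 2, so that is the treewidth.

Treewidth 2.
One such decomposition:
Bags: B1 = {0, 2, 7}  B2 = {2, 3, 7}  B3 = {1, 2, 3}  B4 = {0, 2, 4}  B5 = {1, 3, 5}  B6 = {1, 3, 6}
Tree: B1–B2, B2–B3, B1–B4, B3–B5, B5–B6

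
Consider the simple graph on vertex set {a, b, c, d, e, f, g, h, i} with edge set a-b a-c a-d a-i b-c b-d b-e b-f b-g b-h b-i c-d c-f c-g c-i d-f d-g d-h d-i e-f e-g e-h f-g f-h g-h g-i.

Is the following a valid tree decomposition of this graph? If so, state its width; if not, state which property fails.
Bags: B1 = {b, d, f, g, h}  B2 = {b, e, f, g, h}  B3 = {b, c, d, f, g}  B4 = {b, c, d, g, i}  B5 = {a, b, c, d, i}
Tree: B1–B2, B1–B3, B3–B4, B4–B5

Yes; width 4.

Checking the three conditions: (i) the bags cover all of {a, b, c, d, e, f, g, h, i}; (ii) for each edge, some bag contains both endpoints; (iii) the bags containing any fixed vertex form a subtree. All hold, so the decomposition is valid with width 5 − 1 = 4.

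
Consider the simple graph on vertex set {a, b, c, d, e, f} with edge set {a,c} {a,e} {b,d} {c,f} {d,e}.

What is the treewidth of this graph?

1

A width-1 tree decomposition is:
Bags: B1 = {b, d}  B2 = {d, e}  B3 = {a, e}  B4 = {a, c}  B5 = {c, f}
Tree: B1–B2, B2–B3, B3–B4, B4–B5
Each bag holds 2 vertices, so the decomposition has width 1, which upper-bounds the treewidth. Since G has at least one edge (e.g. b–d), it is not an edgeless graph, so tw(G) ≥ 1. The upper and lower bounds meet at 1, so that is the treewidth.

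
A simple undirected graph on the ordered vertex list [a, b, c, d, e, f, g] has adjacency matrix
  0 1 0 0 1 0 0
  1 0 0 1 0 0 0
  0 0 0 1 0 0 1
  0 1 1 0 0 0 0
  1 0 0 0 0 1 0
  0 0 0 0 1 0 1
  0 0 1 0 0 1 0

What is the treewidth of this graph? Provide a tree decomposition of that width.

Each bag holds 3 vertices, so the decomposition has width 2, which upper-bounds the treewidth. The edges f–e–a–b–d–c–g–f form a cycle, so G is not a tree and its treewidth is at least 2. Combining the bounds, tw(G) = 2.

Treewidth 2.
Bags: B1 = {a, e, f}  B2 = {a, b, f}  B3 = {b, d, f}  B4 = {c, d, f}  B5 = {c, f, g}
Tree: B1–B2, B2–B3, B3–B4, B4–B5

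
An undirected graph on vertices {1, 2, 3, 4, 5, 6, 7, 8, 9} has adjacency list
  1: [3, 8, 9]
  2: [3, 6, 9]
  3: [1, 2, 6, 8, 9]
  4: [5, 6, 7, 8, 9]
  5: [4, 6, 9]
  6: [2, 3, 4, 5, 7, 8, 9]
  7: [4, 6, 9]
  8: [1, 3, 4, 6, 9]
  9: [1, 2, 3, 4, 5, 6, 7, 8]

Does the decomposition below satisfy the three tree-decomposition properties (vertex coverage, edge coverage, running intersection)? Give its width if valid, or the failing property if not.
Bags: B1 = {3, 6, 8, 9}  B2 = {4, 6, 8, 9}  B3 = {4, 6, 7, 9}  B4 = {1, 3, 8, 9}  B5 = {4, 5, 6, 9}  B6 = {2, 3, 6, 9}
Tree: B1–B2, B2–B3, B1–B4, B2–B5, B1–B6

Yes; width 3.

Checking the three conditions: (i) the bags cover all of {1, 2, 3, 4, 5, 6, 7, 8, 9}; (ii) for each edge, some bag contains both endpoints; (iii) the bags containing any fixed vertex form a subtree. All hold, so the decomposition is valid with width 4 − 1 = 3.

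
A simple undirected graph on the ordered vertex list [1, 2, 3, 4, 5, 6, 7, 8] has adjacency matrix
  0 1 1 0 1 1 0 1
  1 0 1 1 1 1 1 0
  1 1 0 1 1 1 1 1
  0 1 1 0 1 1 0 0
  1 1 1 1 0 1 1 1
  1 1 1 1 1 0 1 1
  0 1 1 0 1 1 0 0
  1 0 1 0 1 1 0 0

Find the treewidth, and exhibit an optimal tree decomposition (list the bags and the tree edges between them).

Every bag has size at most 5, so the width is 5 − 1 = 4 and tw(G) ≤ 4. For the lower bound, the 5 vertices {1, 3, 5, 6, 8} are pairwise adjacent, and any tree decomposition puts a clique entirely inside one bag — forcing width ≥ 4. Therefore the treewidth is 4.

Treewidth 4.
One such decomposition:
Bags: B1 = {1, 2, 3, 5, 6}  B2 = {2, 3, 4, 5, 6}  B3 = {1, 3, 5, 6, 8}  B4 = {2, 3, 5, 6, 7}
Tree: B1–B2, B1–B3, B1–B4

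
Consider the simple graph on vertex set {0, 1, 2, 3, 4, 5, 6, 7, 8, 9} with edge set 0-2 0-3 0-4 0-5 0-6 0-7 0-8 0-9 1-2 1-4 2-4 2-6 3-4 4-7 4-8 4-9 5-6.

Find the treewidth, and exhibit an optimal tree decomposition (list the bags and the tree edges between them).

The largest bag has 3 vertices, giving width 2; this decomposition certifies tw(G) ≤ 2. For the lower bound, the 3 vertices {0, 2, 4} are pairwise adjacent, and any tree decomposition puts a clique entirely inside one bag — forcing width ≥ 2. Hence tw(G) = 2 exactly.

Treewidth 2.
Bags: B1 = {0, 4, 7}  B2 = {0, 2, 4}  B3 = {0, 4, 8}  B4 = {0, 2, 6}  B5 = {1, 2, 4}  B6 = {0, 4, 9}  B7 = {0, 5, 6}  B8 = {0, 3, 4}
Tree: B1–B2, B1–B3, B2–B4, B2–B5, B2–B6, B4–B7, B3–B8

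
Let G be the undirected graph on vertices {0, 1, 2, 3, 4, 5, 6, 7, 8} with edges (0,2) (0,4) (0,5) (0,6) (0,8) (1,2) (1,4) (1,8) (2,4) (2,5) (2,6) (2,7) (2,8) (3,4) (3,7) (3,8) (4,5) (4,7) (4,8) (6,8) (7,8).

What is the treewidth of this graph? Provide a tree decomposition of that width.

Treewidth 3.
Bags: B1 = {0, 2, 4, 5}  B2 = {0, 2, 4, 8}  B3 = {0, 2, 6, 8}  B4 = {2, 4, 7, 8}  B5 = {1, 2, 4, 8}  B6 = {3, 4, 7, 8}
Tree: B1–B2, B2–B3, B2–B4, B2–B5, B4–B6

Each bag holds 4 vertices, so the decomposition has width 3, which upper-bounds the treewidth. Conversely, {0, 2, 4, 8} is a clique of size 4, and the vertices of any clique must share a bag in every tree decomposition; so some bag has ≥ 4 vertices and tw(G) ≥ 3. Combining the bounds, tw(G) = 3.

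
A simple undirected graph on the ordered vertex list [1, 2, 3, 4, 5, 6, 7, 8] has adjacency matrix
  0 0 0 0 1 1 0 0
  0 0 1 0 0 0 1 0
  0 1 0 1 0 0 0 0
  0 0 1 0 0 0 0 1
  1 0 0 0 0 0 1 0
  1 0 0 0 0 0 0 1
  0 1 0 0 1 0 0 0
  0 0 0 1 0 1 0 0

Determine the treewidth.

2

A width-2 tree decomposition is:
Bags: B1 = {2, 3, 4}  B2 = {2, 4, 7}  B3 = {4, 5, 7}  B4 = {1, 4, 5}  B5 = {1, 4, 6}  B6 = {4, 6, 8}
Tree: B1–B2, B2–B3, B3–B4, B4–B5, B5–B6
The largest bag has 3 vertices, giving width 2; this decomposition certifies tw(G) ≤ 2. Since 4–3–2–7–5–1–6–8–4 is a cycle in G, G is not acyclic. Forests are exactly the graphs of treewidth ≤ 1, so tw(G) ≥ 2. Hence tw(G) = 2 exactly.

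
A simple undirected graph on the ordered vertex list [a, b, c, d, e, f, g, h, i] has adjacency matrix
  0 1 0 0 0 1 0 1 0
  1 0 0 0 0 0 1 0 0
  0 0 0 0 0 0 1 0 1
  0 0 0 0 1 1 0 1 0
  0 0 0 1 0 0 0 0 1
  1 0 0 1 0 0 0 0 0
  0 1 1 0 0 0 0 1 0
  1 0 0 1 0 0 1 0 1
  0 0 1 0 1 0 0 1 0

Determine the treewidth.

A width-3 tree decomposition is:
Bags: B1 = {a, b, d, f}  B2 = {a, b, d, h}  B3 = {b, d, g, h}  B4 = {d, e, g, h}  B5 = {e, g, h, i}  B6 = {c, e, g, i}
Tree: B1–B2, B2–B3, B3–B4, B4–B5, B5–B6
Each bag holds 4 vertices, so the decomposition has width 3, which upper-bounds the treewidth. For the lower bound: the 4 vertex sets {a,b,f}, {d}, {h}, {c,e,g,i} are disjoint, each induces a connected subgraph, and every pair is joined by at least one edge of G. Contracting each set to a single vertex therefore yields K_{4} as a minor, and since treewidth is minor-monotone, tw(G) ≥ tw(K_{4}) = 3. Hence tw(G) = 3 exactly.

3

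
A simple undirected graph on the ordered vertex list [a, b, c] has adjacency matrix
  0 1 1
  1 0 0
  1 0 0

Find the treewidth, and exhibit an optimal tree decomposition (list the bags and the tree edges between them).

The largest bag has 2 vertices, giving width 1; this decomposition certifies tw(G) ≤ 1. G has an edge, so its treewidth is at least 1. The upper and lower bounds meet at 1, so that is the treewidth.

Treewidth 1.
Bags: B1 = {a, c}  B2 = {a, b}
Tree: B1–B2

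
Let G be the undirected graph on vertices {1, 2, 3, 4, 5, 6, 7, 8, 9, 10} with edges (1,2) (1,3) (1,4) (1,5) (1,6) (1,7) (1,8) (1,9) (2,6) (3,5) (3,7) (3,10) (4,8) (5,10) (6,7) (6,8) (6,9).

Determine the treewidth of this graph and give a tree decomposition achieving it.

The largest bag has 3 vertices, giving width 2; this decomposition certifies tw(G) ≤ 2. On the other hand G contains the 3-clique {1, 3, 5}. A clique must lie in a single bag of any decomposition, so no decomposition can have width below 2. Combining the bounds, tw(G) = 2.

Treewidth 2.
Bags: B1 = {1, 6, 9}  B2 = {1, 6, 8}  B3 = {1, 4, 8}  B4 = {1, 6, 7}  B5 = {1, 2, 6}  B6 = {1, 3, 7}  B7 = {1, 3, 5}  B8 = {3, 5, 10}
Tree: B1–B2, B2–B3, B1–B4, B2–B5, B4–B6, B6–B7, B7–B8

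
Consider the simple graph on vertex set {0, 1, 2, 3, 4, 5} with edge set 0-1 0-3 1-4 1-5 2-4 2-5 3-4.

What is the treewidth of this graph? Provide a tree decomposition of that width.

Each bag holds 3 vertices, so the decomposition has width 2, which upper-bounds the treewidth. Since 2–5–1–4–2 is a cycle in G, G is not acyclic. Forests are exactly the graphs of treewidth ≤ 1, so tw(G) ≥ 2. Therefore the treewidth is 2.

Treewidth 2.
Bags: B1 = {2, 4, 5}  B2 = {1, 4, 5}  B3 = {1, 3, 4}  B4 = {0, 1, 3}
Tree: B1–B2, B2–B3, B3–B4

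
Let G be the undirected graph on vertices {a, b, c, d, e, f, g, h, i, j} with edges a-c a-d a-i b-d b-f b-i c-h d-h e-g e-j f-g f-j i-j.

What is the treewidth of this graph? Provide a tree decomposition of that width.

The largest bag has 3 vertices, giving width 2; this decomposition certifies tw(G) ≤ 2. Since e–g–f–j–e is a cycle in G, G is not acyclic. Forests are exactly the graphs of treewidth ≤ 1, so tw(G) ≥ 2. Hence tw(G) = 2 exactly.

Treewidth 2.
One such decomposition:
Bags: B1 = {e, g, j}  B2 = {f, g, j}  B3 = {f, i, j}  B4 = {b, f, i}  B5 = {a, b, i}  B6 = {a, b, d}  B7 = {a, c, d}  B8 = {c, d, h}
Tree: B1–B2, B2–B3, B3–B4, B4–B5, B5–B6, B6–B7, B7–B8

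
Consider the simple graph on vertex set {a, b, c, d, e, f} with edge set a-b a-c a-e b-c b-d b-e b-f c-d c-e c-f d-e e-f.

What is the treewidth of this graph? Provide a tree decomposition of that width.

Treewidth 3.
Bags: B1 = {a, b, c, e}  B2 = {b, c, e, f}  B3 = {b, c, d, e}
Tree: B1–B2, B1–B3

The largest bag has 4 vertices, giving width 3; this decomposition certifies tw(G) ≤ 3. For the lower bound, the 4 vertices {b, c, d, e} are pairwise adjacent, and any tree decomposition puts a clique entirely inside one bag — forcing width ≥ 3. Combining the bounds, tw(G) = 3.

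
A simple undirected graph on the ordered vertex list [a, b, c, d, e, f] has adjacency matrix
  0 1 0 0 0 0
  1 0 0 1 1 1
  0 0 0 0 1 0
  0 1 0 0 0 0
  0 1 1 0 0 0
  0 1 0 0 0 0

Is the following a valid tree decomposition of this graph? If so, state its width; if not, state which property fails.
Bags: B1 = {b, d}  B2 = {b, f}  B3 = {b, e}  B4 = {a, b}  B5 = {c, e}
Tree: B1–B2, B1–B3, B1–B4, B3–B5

Yes; width 1.

Checking the three conditions: (i) the bags cover all of {a, b, c, d, e, f}; (ii) for each edge, some bag contains both endpoints; (iii) the bags containing any fixed vertex form a subtree. All hold, so the decomposition is valid with width 2 − 1 = 1.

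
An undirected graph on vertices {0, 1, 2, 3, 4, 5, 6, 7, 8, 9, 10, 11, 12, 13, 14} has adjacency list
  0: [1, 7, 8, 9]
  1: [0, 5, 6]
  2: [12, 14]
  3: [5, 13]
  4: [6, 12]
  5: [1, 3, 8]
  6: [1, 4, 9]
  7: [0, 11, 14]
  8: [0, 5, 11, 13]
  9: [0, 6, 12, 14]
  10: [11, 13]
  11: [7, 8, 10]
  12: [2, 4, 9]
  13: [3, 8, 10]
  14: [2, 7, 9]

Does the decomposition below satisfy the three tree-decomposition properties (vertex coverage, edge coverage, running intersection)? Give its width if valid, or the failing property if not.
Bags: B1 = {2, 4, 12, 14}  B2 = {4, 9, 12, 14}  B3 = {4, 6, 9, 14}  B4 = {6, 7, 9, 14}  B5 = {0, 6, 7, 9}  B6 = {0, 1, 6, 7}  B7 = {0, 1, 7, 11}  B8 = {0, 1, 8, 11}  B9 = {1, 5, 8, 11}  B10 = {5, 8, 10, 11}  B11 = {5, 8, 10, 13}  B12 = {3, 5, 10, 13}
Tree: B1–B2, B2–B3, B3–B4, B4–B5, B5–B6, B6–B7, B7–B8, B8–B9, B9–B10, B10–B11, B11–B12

Yes; width 3.

Every vertex of G appears in some bag (union = {0, 1, 2, 3, 4, 5, 6, 7, 8, 9, 10, 11, 12, 13, 14}); every edge is covered by a bag; and for each vertex v the set of bags containing v is connected in the bag tree. The decomposition is therefore valid. The largest bag has 4 vertices, so the width is 3.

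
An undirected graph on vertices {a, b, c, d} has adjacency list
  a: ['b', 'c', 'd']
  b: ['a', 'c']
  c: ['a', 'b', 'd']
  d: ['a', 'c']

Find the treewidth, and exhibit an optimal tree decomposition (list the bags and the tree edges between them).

Each bag holds 3 vertices, so the decomposition has width 2, which upper-bounds the treewidth. Conversely, {a, c, d} is a clique of size 3, and the vertices of any clique must share a bag in every tree decomposition; so some bag has ≥ 3 vertices and tw(G) ≥ 2. Combining the bounds, tw(G) = 2.

Treewidth 2.
One such decomposition:
Bags: B1 = {a, c, d}  B2 = {a, b, c}
Tree: B1–B2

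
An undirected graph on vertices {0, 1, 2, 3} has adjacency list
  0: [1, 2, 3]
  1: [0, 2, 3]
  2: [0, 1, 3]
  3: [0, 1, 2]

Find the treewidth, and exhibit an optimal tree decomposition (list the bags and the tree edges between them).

With just one bag of size 4, the width is 4 − 1 = 3, so tw(G) ≤ 3. For the lower bound, the 4 vertices {0, 1, 2, 3} are pairwise adjacent, and any tree decomposition puts a clique entirely inside one bag — forcing width ≥ 3. Hence tw(G) = 3 exactly.

Treewidth 3.
One optimal decomposition is:
Bags: B1 = {0, 1, 2, 3}
Tree: (single bag)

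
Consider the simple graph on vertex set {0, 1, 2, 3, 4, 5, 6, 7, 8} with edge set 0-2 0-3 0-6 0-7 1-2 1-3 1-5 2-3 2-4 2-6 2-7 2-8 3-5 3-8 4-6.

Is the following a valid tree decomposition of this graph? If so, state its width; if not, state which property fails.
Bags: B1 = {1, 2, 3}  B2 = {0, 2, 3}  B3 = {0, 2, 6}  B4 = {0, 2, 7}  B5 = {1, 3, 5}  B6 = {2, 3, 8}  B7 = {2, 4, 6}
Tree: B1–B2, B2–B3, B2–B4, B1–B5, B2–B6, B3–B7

Yes; width 2.

Every vertex of G appears in some bag (union = {0, 1, 2, 3, 4, 5, 6, 7, 8}); every edge is covered by a bag; and for each vertex v the set of bags containing v is connected in the bag tree. The decomposition is therefore valid. The largest bag has 3 vertices, so the width is 2.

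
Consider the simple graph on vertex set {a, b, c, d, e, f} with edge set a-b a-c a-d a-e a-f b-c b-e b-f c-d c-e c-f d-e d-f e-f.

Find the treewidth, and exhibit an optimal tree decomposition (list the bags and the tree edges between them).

Every bag has size at most 5, so the width is 5 − 1 = 4 and tw(G) ≤ 4. For the lower bound, the 5 vertices {a, c, d, e, f} are pairwise adjacent, and any tree decomposition puts a clique entirely inside one bag — forcing width ≥ 4. Combining the bounds, tw(G) = 4.

Treewidth 4.
Bags: B1 = {a, c, d, e, f}  B2 = {a, b, c, e, f}
Tree: B1–B2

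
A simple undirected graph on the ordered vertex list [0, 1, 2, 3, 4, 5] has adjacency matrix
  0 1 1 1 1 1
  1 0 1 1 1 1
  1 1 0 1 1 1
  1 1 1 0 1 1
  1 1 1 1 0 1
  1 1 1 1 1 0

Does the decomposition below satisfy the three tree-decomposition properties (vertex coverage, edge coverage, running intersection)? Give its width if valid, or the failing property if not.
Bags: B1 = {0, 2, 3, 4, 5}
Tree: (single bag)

A tree decomposition must satisfy three properties: every vertex lies in some bag; for every edge, both endpoints lie together in some bag; and for every vertex, the bags containing it form a connected subtree. Here vertex 1 appears in no bag, so the decomposition is invalid.

No — vertex 1 appears in no bag.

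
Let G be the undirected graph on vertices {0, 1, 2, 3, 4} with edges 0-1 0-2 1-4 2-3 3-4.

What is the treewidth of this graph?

2

A width-2 tree decomposition is:
Bags: B1 = {0, 2, 3}  B2 = {0, 1, 3}  B3 = {1, 3, 4}
Tree: B1–B2, B2–B3
Each bag holds 3 vertices, so the decomposition has width 2, which upper-bounds the treewidth. The edges 3–2–0–1–4–3 form a cycle, so G is not a tree and its treewidth is at least 2. The upper and lower bounds meet at 2, so that is the treewidth.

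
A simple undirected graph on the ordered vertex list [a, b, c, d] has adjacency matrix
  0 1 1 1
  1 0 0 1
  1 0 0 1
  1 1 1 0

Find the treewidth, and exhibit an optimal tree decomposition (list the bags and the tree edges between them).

Treewidth 2.
One optimal decomposition is:
Bags: B1 = {a, c, d}  B2 = {a, b, d}
Tree: B1–B2

Every bag has size at most 3, so the width is 3 − 1 = 2 and tw(G) ≤ 2. On the other hand G contains the 3-clique {a, c, d}. A clique must lie in a single bag of any decomposition, so no decomposition can have width below 2. Combining the bounds, tw(G) = 2.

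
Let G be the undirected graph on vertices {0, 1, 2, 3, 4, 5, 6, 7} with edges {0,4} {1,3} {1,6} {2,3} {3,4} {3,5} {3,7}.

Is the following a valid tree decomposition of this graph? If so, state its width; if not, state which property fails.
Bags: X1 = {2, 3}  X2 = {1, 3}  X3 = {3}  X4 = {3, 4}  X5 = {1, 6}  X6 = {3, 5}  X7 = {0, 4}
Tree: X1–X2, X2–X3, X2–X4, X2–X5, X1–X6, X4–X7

No — vertex 7 appears in no bag.

A tree decomposition must satisfy three properties: every vertex lies in some bag; for every edge, both endpoints lie together in some bag; and for every vertex, the bags containing it form a connected subtree. Here vertex 7 appears in no bag, so the decomposition is invalid.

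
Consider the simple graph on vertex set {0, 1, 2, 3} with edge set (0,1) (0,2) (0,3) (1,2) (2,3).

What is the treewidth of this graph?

A width-2 tree decomposition is:
Bags: B1 = {0, 1, 2}  B2 = {0, 2, 3}
Tree: B1–B2
The largest bag has 3 vertices, giving width 2; this decomposition certifies tw(G) ≤ 2. On the other hand G contains the 3-clique {0, 1, 2}. A clique must lie in a single bag of any decomposition, so no decomposition can have width below 2. Hence tw(G) = 2 exactly.

2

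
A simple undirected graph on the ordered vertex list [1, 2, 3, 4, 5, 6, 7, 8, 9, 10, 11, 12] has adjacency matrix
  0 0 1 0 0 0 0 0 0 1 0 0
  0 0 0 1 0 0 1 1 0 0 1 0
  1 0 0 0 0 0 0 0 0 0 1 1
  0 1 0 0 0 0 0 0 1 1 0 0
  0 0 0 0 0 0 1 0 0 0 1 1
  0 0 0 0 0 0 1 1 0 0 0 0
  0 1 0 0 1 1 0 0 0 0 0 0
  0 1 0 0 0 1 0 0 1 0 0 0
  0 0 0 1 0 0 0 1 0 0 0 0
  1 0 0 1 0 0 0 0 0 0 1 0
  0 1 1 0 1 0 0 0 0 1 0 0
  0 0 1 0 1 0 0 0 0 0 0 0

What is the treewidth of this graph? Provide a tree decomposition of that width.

Treewidth 3.
One such decomposition:
Bags: B1 = {4, 6, 8, 9}  B2 = {2, 4, 6, 8}  B3 = {2, 4, 6, 7}  B4 = {2, 4, 7, 10}  B5 = {2, 7, 10, 11}  B6 = {5, 7, 10, 11}  B7 = {1, 5, 10, 11}  B8 = {1, 3, 5, 11}  B9 = {1, 3, 5, 12}
Tree: B1–B2, B2–B3, B3–B4, B4–B5, B5–B6, B6–B7, B7–B8, B8–B9

The largest bag has 4 vertices, giving width 3; this decomposition certifies tw(G) ≤ 3. For the lower bound: the 4 vertex sets {6,8,9}, {4}, {2}, {5,7,10,11} are disjoint, each induces a connected subgraph, and every pair is joined by at least one edge of G. Contracting each set to a single vertex therefore yields K_{4} as a minor, and since treewidth is minor-monotone, tw(G) ≥ tw(K_{4}) = 3. The upper and lower bounds meet at 3, so that is the treewidth.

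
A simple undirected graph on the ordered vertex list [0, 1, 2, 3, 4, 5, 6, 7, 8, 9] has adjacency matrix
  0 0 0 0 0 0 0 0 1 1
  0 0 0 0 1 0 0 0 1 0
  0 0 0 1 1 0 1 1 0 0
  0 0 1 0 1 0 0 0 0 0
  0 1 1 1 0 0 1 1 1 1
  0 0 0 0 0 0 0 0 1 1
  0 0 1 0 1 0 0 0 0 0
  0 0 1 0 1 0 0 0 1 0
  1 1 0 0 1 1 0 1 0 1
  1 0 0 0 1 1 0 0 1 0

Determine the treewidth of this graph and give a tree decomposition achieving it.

Treewidth 2.
Bags: B1 = {0, 8, 9}  B2 = {4, 8, 9}  B3 = {4, 7, 8}  B4 = {2, 4, 7}  B5 = {1, 4, 8}  B6 = {2, 4, 6}  B7 = {5, 8, 9}  B8 = {2, 3, 4}
Tree: B1–B2, B2–B3, B3–B4, B3–B5, B4–B6, B2–B7, B4–B8

The largest bag has 3 vertices, giving width 2; this decomposition certifies tw(G) ≤ 2. Conversely, {0, 8, 9} is a clique of size 3, and the vertices of any clique must share a bag in every tree decomposition; so some bag has ≥ 3 vertices and tw(G) ≥ 2. Therefore the treewidth is 2.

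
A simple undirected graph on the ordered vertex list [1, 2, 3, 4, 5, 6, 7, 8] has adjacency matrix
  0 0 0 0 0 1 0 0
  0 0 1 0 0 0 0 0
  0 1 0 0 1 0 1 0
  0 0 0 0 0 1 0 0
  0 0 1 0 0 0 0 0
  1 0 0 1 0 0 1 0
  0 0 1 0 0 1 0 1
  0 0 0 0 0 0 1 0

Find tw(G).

A width-1 tree decomposition is:
Bags: B1 = {7, 8}  B2 = {6, 7}  B3 = {3, 7}  B4 = {1, 6}  B5 = {4, 6}  B6 = {2, 3}  B7 = {3, 5}
Tree: B1–B2, B1–B3, B2–B4, B2–B5, B3–B6, B3–B7
Each bag holds 2 vertices, so the decomposition has width 1, which upper-bounds the treewidth. Since G has at least one edge (e.g. 8–7), it is not an edgeless graph, so tw(G) ≥ 1. Therefore the treewidth is 1.

1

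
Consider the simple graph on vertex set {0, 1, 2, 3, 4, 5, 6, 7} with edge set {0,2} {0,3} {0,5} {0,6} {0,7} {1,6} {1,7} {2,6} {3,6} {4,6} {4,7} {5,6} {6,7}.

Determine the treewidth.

2

A width-2 tree decomposition is:
Bags: B1 = {0, 6, 7}  B2 = {4, 6, 7}  B3 = {0, 3, 6}  B4 = {0, 2, 6}  B5 = {0, 5, 6}  B6 = {1, 6, 7}
Tree: B1–B2, B1–B3, B1–B4, B4–B5, B2–B6
Every bag has size at most 3, so the width is 3 − 1 = 2 and tw(G) ≤ 2. For the lower bound, the 3 vertices {0, 2, 6} are pairwise adjacent, and any tree decomposition puts a clique entirely inside one bag — forcing width ≥ 2. Therefore the treewidth is 2.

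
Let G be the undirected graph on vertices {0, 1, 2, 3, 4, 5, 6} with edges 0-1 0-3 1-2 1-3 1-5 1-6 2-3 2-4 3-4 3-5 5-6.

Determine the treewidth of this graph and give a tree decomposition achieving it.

Each bag holds 3 vertices, so the decomposition has width 2, which upper-bounds the treewidth. For the lower bound, the 3 vertices {0, 1, 3} are pairwise adjacent, and any tree decomposition puts a clique entirely inside one bag — forcing width ≥ 2. Therefore the treewidth is 2.

Treewidth 2.
Bags: B1 = {2, 3, 4}  B2 = {1, 2, 3}  B3 = {0, 1, 3}  B4 = {1, 3, 5}  B5 = {1, 5, 6}
Tree: B1–B2, B2–B3, B2–B4, B4–B5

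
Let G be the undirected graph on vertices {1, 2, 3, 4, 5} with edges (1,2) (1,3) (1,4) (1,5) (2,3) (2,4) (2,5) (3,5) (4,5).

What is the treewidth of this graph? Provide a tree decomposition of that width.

The largest bag has 4 vertices, giving width 3; this decomposition certifies tw(G) ≤ 3. On the other hand G contains the 4-clique {1, 2, 3, 5}. A clique must lie in a single bag of any decomposition, so no decomposition can have width below 3. Combining the bounds, tw(G) = 3.

Treewidth 3.
Bags: B1 = {1, 2, 3, 5}  B2 = {1, 2, 4, 5}
Tree: B1–B2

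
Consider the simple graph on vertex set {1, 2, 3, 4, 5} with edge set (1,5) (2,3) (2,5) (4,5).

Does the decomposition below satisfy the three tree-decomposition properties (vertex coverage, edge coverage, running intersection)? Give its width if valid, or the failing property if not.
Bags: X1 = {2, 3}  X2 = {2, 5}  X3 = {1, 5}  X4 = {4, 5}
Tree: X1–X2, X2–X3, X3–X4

Every vertex of G appears in some bag (union = {1, 2, 3, 4, 5}); every edge is covered by a bag; and for each vertex v the set of bags containing v is connected in the bag tree. The decomposition is therefore valid. The largest bag has 2 vertices, so the width is 1.

Yes; width 1.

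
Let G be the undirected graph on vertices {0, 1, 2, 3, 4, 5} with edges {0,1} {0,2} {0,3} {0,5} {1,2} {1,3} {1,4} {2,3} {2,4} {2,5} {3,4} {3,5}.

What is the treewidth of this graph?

3

A width-3 tree decomposition is:
Bags: B1 = {1, 2, 3, 4}  B2 = {0, 1, 2, 3}  B3 = {0, 2, 3, 5}
Tree: B1–B2, B2–B3
Every bag has size at most 4, so the width is 4 − 1 = 3 and tw(G) ≤ 3. On the other hand G contains the 4-clique {0, 1, 2, 3}. A clique must lie in a single bag of any decomposition, so no decomposition can have width below 3. Hence tw(G) = 3 exactly.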